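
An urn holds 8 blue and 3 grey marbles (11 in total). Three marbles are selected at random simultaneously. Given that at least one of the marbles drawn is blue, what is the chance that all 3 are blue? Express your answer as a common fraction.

14/41

P(all 3 blue) = C(8,3)/C(11,3) = 56/165; P(at least one blue) = 1 − C(3,3)/C(11,3) = 164/165.
Since 'all 3 blue' ⊆ 'at least one blue', P(all 3 | at least one) = 56/165 / 164/165 = 14/41 ≈ 0.3415.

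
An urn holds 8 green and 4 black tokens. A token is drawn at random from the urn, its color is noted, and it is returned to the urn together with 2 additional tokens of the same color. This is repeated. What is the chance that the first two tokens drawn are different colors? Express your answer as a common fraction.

8/21

Either green then black, or black then green; after the first draw the total is 14.
P = (8/12)·(4/14) + (4/12)·(8/14) = 8/21 ≈ 0.3810.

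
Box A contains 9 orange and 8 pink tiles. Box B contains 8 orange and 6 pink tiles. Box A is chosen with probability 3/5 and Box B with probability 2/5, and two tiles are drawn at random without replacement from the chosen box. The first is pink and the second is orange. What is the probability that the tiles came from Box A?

P(E | Box A) = 9/34; P(E | Box B) = 24/91.
P(E) = 3/5·9/34 + 2/5·24/91 = 4089/15470.
By Bayes' rule, P(Box A | E) = 27/170 / 4089/15470 = 819/1363 ≈ 0.6009.

819/1363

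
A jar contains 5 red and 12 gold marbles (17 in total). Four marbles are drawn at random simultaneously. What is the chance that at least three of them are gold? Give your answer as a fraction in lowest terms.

319/476

Sum the hypergeometric tail for j = 3,…,4 gold marbles.
Favorable = C(12,3)·C(5,1) + C(12,4)·C(5,0) = 1595; total = C(17,4) = 2380.
P = 1595/2380 = 319/476 ≈ 0.6702.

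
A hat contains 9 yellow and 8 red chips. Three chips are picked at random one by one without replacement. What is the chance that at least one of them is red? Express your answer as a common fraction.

149/170

Use the complement: P(at least one red) = 1 − P(no red).
P(none) = C(9,3)/C(17,3) = 84/680.
So P = 1 − 84/680 = 149/170 ≈ 0.8765.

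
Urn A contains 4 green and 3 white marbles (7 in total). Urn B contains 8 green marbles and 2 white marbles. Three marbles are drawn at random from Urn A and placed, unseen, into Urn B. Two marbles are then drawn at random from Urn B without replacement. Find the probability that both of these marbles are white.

Condition on how many of the transferred marbles are white (from Urn A: 3 white of 7; then Urn B has 13 total).
  0 white: C(3,0)C(4,3)/C(7,3) = 4/35; then P = C(2,2)/C(13,2) = 1/78
  1 white: C(3,1)C(4,2)/C(7,3) = 18/35; then P = C(3,2)/C(13,2) = 1/26
  2 white: C(3,2)C(4,1)/C(7,3) = 12/35; then P = C(4,2)/C(13,2) = 1/13
  3 white: C(3,3)C(4,0)/C(7,3) = 1/35; then P = C(5,2)/C(13,2) = 5/39
P(both white) = 2/39 ≈ 0.0513.

2/39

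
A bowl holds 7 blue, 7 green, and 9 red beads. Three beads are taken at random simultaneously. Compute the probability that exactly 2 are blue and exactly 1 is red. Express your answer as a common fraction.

27/253

Unordered draws without replacement: count favorable combinations over C(23,3).
Favorable = C(7,2) · C(7,0) · C(9,1) = 189; total = C(23,3) = 1771.
P = 189/1771 = 27/253 ≈ 0.1067.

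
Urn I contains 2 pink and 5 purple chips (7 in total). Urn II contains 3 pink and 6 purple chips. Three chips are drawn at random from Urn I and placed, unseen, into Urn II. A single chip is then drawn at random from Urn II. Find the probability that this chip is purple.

19/28

Condition on how many of the transferred chips are purple (from Urn I: 5 purple of 7; then Urn II has 12 total).
  1 purple: C(5,1)C(2,2)/C(7,3) = 1/7; then P = 7/12
  2 purple: C(5,2)C(2,1)/C(7,3) = 4/7; then P = 8/12
  3 purple: C(5,3)C(2,0)/C(7,3) = 2/7; then P = 9/12
P(purple from Urn II) = 19/28 ≈ 0.6786.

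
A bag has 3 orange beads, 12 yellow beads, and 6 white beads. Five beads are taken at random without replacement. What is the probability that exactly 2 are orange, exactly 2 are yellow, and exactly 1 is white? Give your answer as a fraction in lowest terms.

Unordered draws without replacement: count favorable combinations over C(21,5).
Favorable = C(3,2) · C(12,2) · C(6,1) = 1188; total = C(21,5) = 20349.
P = 1188/20349 = 132/2261 ≈ 0.0584.

132/2261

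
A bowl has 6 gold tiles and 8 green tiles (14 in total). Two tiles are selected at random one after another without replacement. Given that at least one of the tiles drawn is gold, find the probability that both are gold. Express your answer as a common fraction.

5/21

P(both gold) = C(6,2)/C(14,2) = 15/91; P(at least one gold) = 1 − C(8,2)/C(14,2) = 9/13.
Since 'both gold' ⊆ 'at least one gold', P(both | at least one) = 15/91 / 9/13 = 5/21 ≈ 0.2381.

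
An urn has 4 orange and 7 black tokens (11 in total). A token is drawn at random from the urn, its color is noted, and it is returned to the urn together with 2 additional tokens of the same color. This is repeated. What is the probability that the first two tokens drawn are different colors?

Either orange then black, or black then orange; after the first draw the total is 13.
P = (4/11)·(7/13) + (7/11)·(4/13) = 56/143 ≈ 0.3916.

56/143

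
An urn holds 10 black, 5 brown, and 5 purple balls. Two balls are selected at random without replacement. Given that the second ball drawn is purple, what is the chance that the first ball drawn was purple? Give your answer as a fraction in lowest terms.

4/19

P(first=purple and the second ball drawn is purple) = (5/20)·(4/19) = 1/19.
P(the second ball drawn is purple) = Σ over first color = 5/38 + 5/76 + 1/19 = 1/4.
By Bayes, P(first=purple | the second ball drawn is purple) = 1/19 / 1/4 = 4/19 ≈ 0.2105.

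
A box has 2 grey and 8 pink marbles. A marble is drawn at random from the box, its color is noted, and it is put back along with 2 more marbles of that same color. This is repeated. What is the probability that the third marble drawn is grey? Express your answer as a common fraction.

1/5

Sum over the four possibilities for the first two draws (grey/not-grey each), tracking how the grey count and total change by +2 per draw.
P(third is grey) = 1/5 ≈ 0.2000. (In a Pólya urn every draw has the same marginal probability 2/10.)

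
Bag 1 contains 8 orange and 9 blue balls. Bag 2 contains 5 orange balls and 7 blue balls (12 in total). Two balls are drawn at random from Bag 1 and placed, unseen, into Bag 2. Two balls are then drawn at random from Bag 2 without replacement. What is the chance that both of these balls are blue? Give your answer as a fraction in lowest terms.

Condition on how many of the transferred balls are blue (from Bag 1: 9 blue of 17; then Bag 2 has 14 total).
  0 blue: C(9,0)C(8,2)/C(17,2) = 7/34; then P = C(7,2)/C(14,2) = 3/13
  1 blue: C(9,1)C(8,1)/C(17,2) = 9/17; then P = C(8,2)/C(14,2) = 4/13
  2 blue: C(9,2)C(8,0)/C(17,2) = 9/34; then P = C(9,2)/C(14,2) = 36/91
P(both blue) = 75/238 ≈ 0.3151.

75/238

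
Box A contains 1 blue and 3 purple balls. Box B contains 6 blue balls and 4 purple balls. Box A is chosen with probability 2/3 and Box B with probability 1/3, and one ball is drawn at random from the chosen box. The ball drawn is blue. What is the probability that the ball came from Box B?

P(blue | Box A) = 1/4; P(blue | Box B) = 3/5.
P(blue) = 2/3·1/4 + 1/3·3/5 = 11/30.
By Bayes' rule, P(Box B | blue) = 1/5 / 11/30 = 6/11 ≈ 0.5455.

6/11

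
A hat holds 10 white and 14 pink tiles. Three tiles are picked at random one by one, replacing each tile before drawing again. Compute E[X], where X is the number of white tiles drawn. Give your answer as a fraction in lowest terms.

5/4

By linearity of expectation, E[X] = Σ P(draw i is white); each independent draw has P(white) = 10/24.
E[X] = 3 · 10/24 = 5/4 ≈ 1.2500.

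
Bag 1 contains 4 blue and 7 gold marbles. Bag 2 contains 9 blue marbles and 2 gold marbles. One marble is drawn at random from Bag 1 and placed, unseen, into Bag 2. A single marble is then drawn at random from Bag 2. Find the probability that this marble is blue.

Condition on how many of the transferred marbles are blue (from Bag 1: 4 blue of 11; then Bag 2 has 12 total).
  0 blue: C(4,0)C(7,1)/C(11,1) = 7/11; then P = 9/12
  1 blue: C(4,1)C(7,0)/C(11,1) = 4/11; then P = 10/12
P(blue from Bag 2) = 103/132 ≈ 0.7803.

103/132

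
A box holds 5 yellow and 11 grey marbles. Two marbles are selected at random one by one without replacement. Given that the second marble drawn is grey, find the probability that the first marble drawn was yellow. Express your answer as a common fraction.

P(first=yellow and the second marble drawn is grey) = (5/16)·(11/15) = 11/48.
P(the second marble drawn is grey) = Σ over first color = 11/48 + 11/24 = 11/16.
By Bayes, P(first=yellow | the second marble drawn is grey) = 11/48 / 11/16 = 1/3 ≈ 0.3333.

1/3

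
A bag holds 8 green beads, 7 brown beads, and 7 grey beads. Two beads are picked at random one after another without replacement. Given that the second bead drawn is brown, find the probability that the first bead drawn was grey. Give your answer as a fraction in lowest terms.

P(first=grey and the second bead drawn is brown) = (7/22)·(7/21) = 7/66.
P(the second bead drawn is brown) = Σ over first color = 4/33 + 1/11 + 7/66 = 7/22.
By Bayes, P(first=grey | the second bead drawn is brown) = 7/66 / 7/22 = 1/3 ≈ 0.3333.

1/3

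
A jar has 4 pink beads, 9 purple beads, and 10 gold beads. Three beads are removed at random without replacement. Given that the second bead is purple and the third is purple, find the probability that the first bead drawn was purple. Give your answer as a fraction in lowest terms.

P(first=purple and the second bead is purple and the third is purple) = (9/23)·(8/22)·(7/21) = 12/253.
P(E) = Σ over first color = 48/1771 + 12/253 + 120/1771 = 36/253.
By Bayes, P(first=purple | E) = 12/253 / 36/253 = 1/3 ≈ 0.3333.

1/3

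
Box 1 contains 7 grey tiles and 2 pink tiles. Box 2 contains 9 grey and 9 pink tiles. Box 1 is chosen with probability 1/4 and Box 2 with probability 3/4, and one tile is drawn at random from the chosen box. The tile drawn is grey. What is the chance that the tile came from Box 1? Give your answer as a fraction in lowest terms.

14/41

P(grey | Box 1) = 7/9; P(grey | Box 2) = 1/2.
P(grey) = 1/4·7/9 + 3/4·1/2 = 41/72.
By Bayes' rule, P(Box 1 | grey) = 7/36 / 41/72 = 14/41 ≈ 0.3415.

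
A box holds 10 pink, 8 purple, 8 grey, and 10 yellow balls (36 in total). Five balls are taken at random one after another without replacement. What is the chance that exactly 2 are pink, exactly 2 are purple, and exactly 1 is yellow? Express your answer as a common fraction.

Unordered draws without replacement: count favorable combinations over C(36,5).
Favorable = C(10,2) · C(8,2) · C(8,0) · C(10,1) = 12600; total = C(36,5) = 376992.
P = 12600/376992 = 25/748 ≈ 0.0334.

25/748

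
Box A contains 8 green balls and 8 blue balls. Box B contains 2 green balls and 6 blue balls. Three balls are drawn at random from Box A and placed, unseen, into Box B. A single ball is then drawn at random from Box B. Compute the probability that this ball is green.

Condition on how many of the transferred balls are green (from Box A: 8 green of 16; then Box B has 11 total).
  0 green: C(8,0)C(8,3)/C(16,3) = 1/10; then P = 2/11
  1 green: C(8,1)C(8,2)/C(16,3) = 2/5; then P = 3/11
  2 green: C(8,2)C(8,1)/C(16,3) = 2/5; then P = 4/11
  3 green: C(8,3)C(8,0)/C(16,3) = 1/10; then P = 5/11
P(green from Box B) = 7/22 ≈ 0.3182.

7/22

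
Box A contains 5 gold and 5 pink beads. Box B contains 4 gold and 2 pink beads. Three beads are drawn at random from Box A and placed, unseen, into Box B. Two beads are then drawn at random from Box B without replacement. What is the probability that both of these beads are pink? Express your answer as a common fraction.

7/54

Condition on how many of the transferred beads are pink (from Box A: 5 pink of 10; then Box B has 9 total).
  0 pink: C(5,0)C(5,3)/C(10,3) = 1/12; then P = C(2,2)/C(9,2) = 1/36
  1 pink: C(5,1)C(5,2)/C(10,3) = 5/12; then P = C(3,2)/C(9,2) = 1/12
  2 pink: C(5,2)C(5,1)/C(10,3) = 5/12; then P = C(4,2)/C(9,2) = 1/6
  3 pink: C(5,3)C(5,0)/C(10,3) = 1/12; then P = C(5,2)/C(9,2) = 5/18
P(both pink) = 7/54 ≈ 0.1296.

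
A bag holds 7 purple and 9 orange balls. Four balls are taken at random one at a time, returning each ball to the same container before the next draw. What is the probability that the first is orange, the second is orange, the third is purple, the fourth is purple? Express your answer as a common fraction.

3969/65536

Multiply the conditional probability of each draw in order, with replacement (the composition resets each draw).
P = (9/16) · (9/16) · (7/16) · (7/16) = 3969/65536 ≈ 0.0606.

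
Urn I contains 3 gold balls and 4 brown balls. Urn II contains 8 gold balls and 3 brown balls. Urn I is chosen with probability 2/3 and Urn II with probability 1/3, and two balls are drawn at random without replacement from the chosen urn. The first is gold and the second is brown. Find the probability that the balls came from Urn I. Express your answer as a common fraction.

55/76

P(E | Urn I) = 2/7; P(E | Urn II) = 12/55.
P(E) = 2/3·2/7 + 1/3·12/55 = 304/1155.
By Bayes' rule, P(Urn I | E) = 4/21 / 304/1155 = 55/76 ≈ 0.7237.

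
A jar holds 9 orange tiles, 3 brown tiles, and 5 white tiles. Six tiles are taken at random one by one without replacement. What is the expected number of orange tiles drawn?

By linearity of expectation, E[X] = Σ P(draw i is orange); by symmetry each draw (even without replacement) has P(orange) = 9/17.
E[X] = 6 · 9/17 = 54/17 ≈ 3.1765.

54/17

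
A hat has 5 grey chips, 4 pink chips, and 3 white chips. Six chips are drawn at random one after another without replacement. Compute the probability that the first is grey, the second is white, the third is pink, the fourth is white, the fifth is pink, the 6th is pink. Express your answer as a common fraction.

1/924

Multiply the conditional probability of each draw in order, without replacement, so each draw removes one from its color and from the total.
P = (5/12) · (3/11) · (4/10) · (2/9) · (3/8) · (2/7) = 1/924 ≈ 0.0011.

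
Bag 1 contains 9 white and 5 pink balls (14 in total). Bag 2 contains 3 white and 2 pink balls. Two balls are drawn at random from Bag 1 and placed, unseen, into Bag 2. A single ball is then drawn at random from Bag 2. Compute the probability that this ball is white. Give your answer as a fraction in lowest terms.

Condition on how many of the transferred balls are white (from Bag 1: 9 white of 14; then Bag 2 has 7 total).
  0 white: C(9,0)C(5,2)/C(14,2) = 10/91; then P = 3/7
  1 white: C(9,1)C(5,1)/C(14,2) = 45/91; then P = 4/7
  2 white: C(9,2)C(5,0)/C(14,2) = 36/91; then P = 5/7
P(white from Bag 2) = 30/49 ≈ 0.6122.

30/49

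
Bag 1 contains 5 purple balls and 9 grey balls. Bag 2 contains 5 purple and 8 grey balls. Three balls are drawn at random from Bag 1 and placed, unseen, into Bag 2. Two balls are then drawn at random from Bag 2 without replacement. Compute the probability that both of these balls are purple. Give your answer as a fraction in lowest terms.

Condition on how many of the transferred balls are purple (from Bag 1: 5 purple of 14; then Bag 2 has 16 total).
  0 purple: C(5,0)C(9,3)/C(14,3) = 3/13; then P = C(5,2)/C(16,2) = 1/12
  1 purple: C(5,1)C(9,2)/C(14,3) = 45/91; then P = C(6,2)/C(16,2) = 1/8
  2 purple: C(5,2)C(9,1)/C(14,3) = 45/182; then P = C(7,2)/C(16,2) = 7/40
  3 purple: C(5,3)C(9,0)/C(14,3) = 5/182; then P = C(8,2)/C(16,2) = 7/30
P(both purple) = 571/4368 ≈ 0.1307.

571/4368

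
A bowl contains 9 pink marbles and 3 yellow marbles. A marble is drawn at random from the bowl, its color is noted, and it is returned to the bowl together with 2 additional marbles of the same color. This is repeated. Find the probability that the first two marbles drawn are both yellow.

After a yellow draw the bowl holds 5 yellow out of 14.
P = (3/12)·(5/14) = 5/56 ≈ 0.0893.

5/56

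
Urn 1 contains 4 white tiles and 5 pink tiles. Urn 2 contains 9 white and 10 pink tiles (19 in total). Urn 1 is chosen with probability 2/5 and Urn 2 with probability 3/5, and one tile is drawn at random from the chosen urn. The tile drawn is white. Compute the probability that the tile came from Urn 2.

P(white | Urn 1) = 4/9; P(white | Urn 2) = 9/19.
P(white) = 2/5·4/9 + 3/5·9/19 = 79/171.
By Bayes' rule, P(Urn 2 | white) = 27/95 / 79/171 = 243/395 ≈ 0.6152.

243/395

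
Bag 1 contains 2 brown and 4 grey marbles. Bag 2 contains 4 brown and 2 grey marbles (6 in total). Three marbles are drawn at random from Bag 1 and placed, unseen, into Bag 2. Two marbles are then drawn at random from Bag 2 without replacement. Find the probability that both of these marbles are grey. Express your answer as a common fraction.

31/180

Condition on how many of the transferred marbles are grey (from Bag 1: 4 grey of 6; then Bag 2 has 9 total).
  1 grey: C(4,1)C(2,2)/C(6,3) = 1/5; then P = C(3,2)/C(9,2) = 1/12
  2 grey: C(4,2)C(2,1)/C(6,3) = 3/5; then P = C(4,2)/C(9,2) = 1/6
  3 grey: C(4,3)C(2,0)/C(6,3) = 1/5; then P = C(5,2)/C(9,2) = 5/18
P(both grey) = 31/180 ≈ 0.1722.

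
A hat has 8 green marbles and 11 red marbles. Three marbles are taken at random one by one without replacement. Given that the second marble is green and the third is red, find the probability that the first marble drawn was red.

10/17

P(first=red and the second marble is green and the third is red) = (11/19)·(8/18)·(10/17) = 440/2907.
P(E) = Σ over first color = 308/2907 + 440/2907 = 44/171.
By Bayes, P(first=red | E) = 440/2907 / 44/171 = 10/17 ≈ 0.5882.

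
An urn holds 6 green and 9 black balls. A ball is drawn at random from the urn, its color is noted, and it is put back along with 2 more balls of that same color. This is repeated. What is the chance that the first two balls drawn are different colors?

36/85

Either green then black, or black then green; after the first draw the total is 17.
P = (6/15)·(9/17) + (9/15)·(6/17) = 36/85 ≈ 0.4235.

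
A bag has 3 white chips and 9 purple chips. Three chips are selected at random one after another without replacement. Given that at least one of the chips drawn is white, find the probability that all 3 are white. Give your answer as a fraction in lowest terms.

1/136

P(all 3 white) = C(3,3)/C(12,3) = 1/220; P(at least one white) = 1 − C(9,3)/C(12,3) = 34/55.
Since 'all 3 white' ⊆ 'at least one white', P(all 3 | at least one) = 1/220 / 34/55 = 1/136 ≈ 0.0074.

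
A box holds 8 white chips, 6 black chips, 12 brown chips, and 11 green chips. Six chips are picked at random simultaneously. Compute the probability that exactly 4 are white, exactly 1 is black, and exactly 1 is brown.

Unordered draws without replacement: count favorable combinations over C(37,6).
Favorable = C(8,4) · C(6,1) · C(12,1) · C(11,0) = 5040; total = C(37,6) = 2324784.
P = 5040/2324784 = 15/6919 ≈ 0.0022.

15/6919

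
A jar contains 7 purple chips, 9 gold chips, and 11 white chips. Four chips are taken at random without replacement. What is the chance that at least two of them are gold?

397/975

Sum the hypergeometric tail for j = 2,…,4 gold chips.
Favorable = C(9,2)·C(18,2) + C(9,3)·C(18,1) + C(9,4)·C(18,0) = 7146; total = C(27,4) = 17550.
P = 7146/17550 = 397/975 ≈ 0.4072.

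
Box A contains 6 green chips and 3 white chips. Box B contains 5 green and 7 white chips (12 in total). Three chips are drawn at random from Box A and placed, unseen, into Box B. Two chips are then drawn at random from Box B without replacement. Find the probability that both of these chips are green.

17/84

Condition on how many of the transferred chips are green (from Box A: 6 green of 9; then Box B has 15 total).
  0 green: C(6,0)C(3,3)/C(9,3) = 1/84; then P = C(5,2)/C(15,2) = 2/21
  1 green: C(6,1)C(3,2)/C(9,3) = 3/14; then P = C(6,2)/C(15,2) = 1/7
  2 green: C(6,2)C(3,1)/C(9,3) = 15/28; then P = C(7,2)/C(15,2) = 1/5
  3 green: C(6,3)C(3,0)/C(9,3) = 5/21; then P = C(8,2)/C(15,2) = 4/15
P(both green) = 17/84 ≈ 0.2024.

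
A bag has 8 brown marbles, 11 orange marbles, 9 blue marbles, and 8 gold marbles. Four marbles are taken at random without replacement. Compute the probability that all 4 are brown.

Unordered draws without replacement: count favorable combinations over C(36,4).
Favorable = C(8,4) · C(11,0) · C(9,0) · C(8,0) = 70; total = C(36,4) = 58905.
P = 70/58905 = 2/1683 ≈ 0.0012.

2/1683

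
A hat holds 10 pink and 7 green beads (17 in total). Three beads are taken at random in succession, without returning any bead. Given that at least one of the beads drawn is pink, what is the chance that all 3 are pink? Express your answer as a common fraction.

P(all 3 pink) = C(10,3)/C(17,3) = 3/17; P(at least one pink) = 1 − C(7,3)/C(17,3) = 129/136.
Since 'all 3 pink' ⊆ 'at least one pink', P(all 3 | at least one) = 3/17 / 129/136 = 8/43 ≈ 0.1860.

8/43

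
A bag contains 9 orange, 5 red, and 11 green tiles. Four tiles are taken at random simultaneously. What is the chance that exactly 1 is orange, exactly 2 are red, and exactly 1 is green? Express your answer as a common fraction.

Unordered draws without replacement: count favorable combinations over C(25,4).
Favorable = C(9,1) · C(5,2) · C(11,1) = 990; total = C(25,4) = 12650.
P = 990/12650 = 9/115 ≈ 0.0783.

9/115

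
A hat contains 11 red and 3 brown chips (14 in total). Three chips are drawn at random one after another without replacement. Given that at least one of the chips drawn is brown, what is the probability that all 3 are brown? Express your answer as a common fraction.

P(all 3 brown) = C(3,3)/C(14,3) = 1/364; P(at least one brown) = 1 − C(11,3)/C(14,3) = 199/364.
Since 'all 3 brown' ⊆ 'at least one brown', P(all 3 | at least one) = 1/364 / 199/364 = 1/199 ≈ 0.0050.

1/199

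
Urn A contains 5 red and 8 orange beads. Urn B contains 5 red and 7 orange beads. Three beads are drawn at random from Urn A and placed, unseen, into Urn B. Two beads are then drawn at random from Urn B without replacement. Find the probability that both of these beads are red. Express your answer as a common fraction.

2/13

Condition on how many of the transferred beads are red (from Urn A: 5 red of 13; then Urn B has 15 total).
  0 red: C(5,0)C(8,3)/C(13,3) = 28/143; then P = C(5,2)/C(15,2) = 2/21
  1 red: C(5,1)C(8,2)/C(13,3) = 70/143; then P = C(6,2)/C(15,2) = 1/7
  2 red: C(5,2)C(8,1)/C(13,3) = 40/143; then P = C(7,2)/C(15,2) = 1/5
  3 red: C(5,3)C(8,0)/C(13,3) = 5/143; then P = C(8,2)/C(15,2) = 4/15
P(both red) = 2/13 ≈ 0.1538.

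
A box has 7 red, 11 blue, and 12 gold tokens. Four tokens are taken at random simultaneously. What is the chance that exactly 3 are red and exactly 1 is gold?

4/261

Unordered draws without replacement: count favorable combinations over C(30,4).
Favorable = C(7,3) · C(11,0) · C(12,1) = 420; total = C(30,4) = 27405.
P = 420/27405 = 4/261 ≈ 0.0153.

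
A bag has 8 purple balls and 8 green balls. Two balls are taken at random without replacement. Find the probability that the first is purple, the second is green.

Multiply the conditional probability of each draw in order, without replacement, so each draw removes one from its color and from the total.
P = (8/16) · (8/15) = 4/15 ≈ 0.2667.

4/15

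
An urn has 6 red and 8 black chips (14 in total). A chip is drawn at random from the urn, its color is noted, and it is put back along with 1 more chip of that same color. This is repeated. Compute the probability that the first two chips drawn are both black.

12/35

After a black draw the urn holds 9 black out of 15.
P = (8/14)·(9/15) = 12/35 ≈ 0.3429.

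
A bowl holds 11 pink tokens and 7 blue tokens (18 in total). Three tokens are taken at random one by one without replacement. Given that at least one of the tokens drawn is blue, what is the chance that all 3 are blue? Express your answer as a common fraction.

P(all 3 blue) = C(7,3)/C(18,3) = 35/816; P(at least one blue) = 1 − C(11,3)/C(18,3) = 217/272.
Since 'all 3 blue' ⊆ 'at least one blue', P(all 3 | at least one) = 35/816 / 217/272 = 5/93 ≈ 0.0538.

5/93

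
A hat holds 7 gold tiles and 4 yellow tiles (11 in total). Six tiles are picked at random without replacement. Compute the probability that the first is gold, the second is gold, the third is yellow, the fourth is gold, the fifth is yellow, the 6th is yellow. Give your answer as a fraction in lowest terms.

Multiply the conditional probability of each draw in order, without replacement, so each draw removes one from its color and from the total.
P = (7/11) · (6/10) · (4/9) · (5/8) · (3/7) · (2/6) = 1/66 ≈ 0.0152.

1/66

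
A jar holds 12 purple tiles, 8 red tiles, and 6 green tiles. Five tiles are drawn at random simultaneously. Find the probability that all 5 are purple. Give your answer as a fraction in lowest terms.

Unordered draws without replacement: count favorable combinations over C(26,5).
Favorable = C(12,5) · C(8,0) · C(6,0) = 792; total = C(26,5) = 65780.
P = 792/65780 = 18/1495 ≈ 0.0120.

18/1495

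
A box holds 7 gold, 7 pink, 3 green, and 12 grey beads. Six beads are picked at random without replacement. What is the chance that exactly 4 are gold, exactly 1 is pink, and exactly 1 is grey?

7/1131

Unordered draws without replacement: count favorable combinations over C(29,6).
Favorable = C(7,4) · C(7,1) · C(3,0) · C(12,1) = 2940; total = C(29,6) = 475020.
P = 2940/475020 = 7/1131 ≈ 0.0062.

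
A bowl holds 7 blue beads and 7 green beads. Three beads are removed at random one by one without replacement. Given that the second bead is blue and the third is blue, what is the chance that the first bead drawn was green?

P(first=green and the second bead is blue and the third is blue) = (7/14)·(7/13)·(6/12) = 7/52.
P(E) = Σ over first color = 5/52 + 7/52 = 3/13.
By Bayes, P(first=green | E) = 7/52 / 3/13 = 7/12 ≈ 0.5833.

7/12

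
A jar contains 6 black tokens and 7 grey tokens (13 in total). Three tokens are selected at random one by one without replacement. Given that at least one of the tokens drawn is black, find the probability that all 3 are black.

P(all 3 black) = C(6,3)/C(13,3) = 10/143; P(at least one black) = 1 − C(7,3)/C(13,3) = 251/286.
Since 'all 3 black' ⊆ 'at least one black', P(all 3 | at least one) = 10/143 / 251/286 = 20/251 ≈ 0.0797.

20/251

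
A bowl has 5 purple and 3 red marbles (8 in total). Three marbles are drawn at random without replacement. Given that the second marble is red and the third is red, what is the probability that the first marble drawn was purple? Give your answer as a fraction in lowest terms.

P(first=purple and the second marble is red and the third is red) = (5/8)·(3/7)·(2/6) = 5/56.
P(E) = Σ over first color = 5/56 + 1/56 = 3/28.
By Bayes, P(first=purple | E) = 5/56 / 3/28 = 5/6 ≈ 0.8333.

5/6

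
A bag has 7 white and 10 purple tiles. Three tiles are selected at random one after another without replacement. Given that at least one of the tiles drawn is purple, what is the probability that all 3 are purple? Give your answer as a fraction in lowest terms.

8/43

P(all 3 purple) = C(10,3)/C(17,3) = 3/17; P(at least one purple) = 1 − C(7,3)/C(17,3) = 129/136.
Since 'all 3 purple' ⊆ 'at least one purple', P(all 3 | at least one) = 3/17 / 129/136 = 8/43 ≈ 0.1860.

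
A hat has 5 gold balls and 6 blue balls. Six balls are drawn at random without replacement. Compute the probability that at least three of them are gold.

281/462

Sum the hypergeometric tail for j = 3,…,5 gold balls.
Favorable = C(5,3)·C(6,3) + C(5,4)·C(6,2) + C(5,5)·C(6,1) = 281; total = C(11,6) = 462.
P = 281/462 = 281/462 ≈ 0.6082.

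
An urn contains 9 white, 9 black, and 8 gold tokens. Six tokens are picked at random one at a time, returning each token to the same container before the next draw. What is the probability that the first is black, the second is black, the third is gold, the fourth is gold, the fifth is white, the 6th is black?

6561/4826809

Multiply the conditional probability of each draw in order, with replacement (the composition resets each draw).
P = (9/26) · (9/26) · (8/26) · (8/26) · (9/26) · (9/26) = 6561/4826809 ≈ 0.0014.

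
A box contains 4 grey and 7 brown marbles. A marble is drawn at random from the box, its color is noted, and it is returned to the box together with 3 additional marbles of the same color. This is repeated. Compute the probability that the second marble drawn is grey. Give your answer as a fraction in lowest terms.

Condition on the first draw. If first is grey (prob 4/11), second-grey has prob (7)/(14); if not (prob 7/11), it has prob 4/(14).
P = (4/11)·(7/14) + (7/11)·(4/14) = 4/11 ≈ 0.3636.

4/11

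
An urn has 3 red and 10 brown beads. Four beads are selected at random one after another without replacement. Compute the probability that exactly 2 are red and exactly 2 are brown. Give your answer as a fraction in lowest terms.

27/143

Unordered draws without replacement: count favorable combinations over C(13,4).
Favorable = C(3,2) · C(10,2) = 135; total = C(13,4) = 715.
P = 135/715 = 27/143 ≈ 0.1888.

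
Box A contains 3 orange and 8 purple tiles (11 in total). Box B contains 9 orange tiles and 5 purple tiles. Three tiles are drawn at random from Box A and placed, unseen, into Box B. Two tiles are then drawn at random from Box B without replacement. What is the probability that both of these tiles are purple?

Condition on how many of the transferred tiles are purple (from Box A: 8 purple of 11; then Box B has 17 total).
  0 purple: C(8,0)C(3,3)/C(11,3) = 1/165; then P = C(5,2)/C(17,2) = 5/68
  1 purple: C(8,1)C(3,2)/C(11,3) = 8/55; then P = C(6,2)/C(17,2) = 15/136
  2 purple: C(8,2)C(3,1)/C(11,3) = 28/55; then P = C(7,2)/C(17,2) = 21/136
  3 purple: C(8,3)C(3,0)/C(11,3) = 56/165; then P = C(8,2)/C(17,2) = 7/34
P(both purple) = 617/3740 ≈ 0.1650.

617/3740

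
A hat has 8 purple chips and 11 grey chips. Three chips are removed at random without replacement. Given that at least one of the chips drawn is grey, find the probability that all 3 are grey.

P(all 3 grey) = C(11,3)/C(19,3) = 55/323; P(at least one grey) = 1 − C(8,3)/C(19,3) = 913/969.
Since 'all 3 grey' ⊆ 'at least one grey', P(all 3 | at least one) = 55/323 / 913/969 = 15/83 ≈ 0.1807.

15/83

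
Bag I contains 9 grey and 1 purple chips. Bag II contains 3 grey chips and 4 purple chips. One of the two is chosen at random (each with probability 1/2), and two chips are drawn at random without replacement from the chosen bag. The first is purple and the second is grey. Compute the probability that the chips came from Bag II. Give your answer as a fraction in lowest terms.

P(E | Bag I) = 1/10; P(E | Bag II) = 2/7.
P(E) = 1/2·1/10 + 1/2·2/7 = 27/140.
By Bayes' rule, P(Bag II | E) = 1/7 / 27/140 = 20/27 ≈ 0.7407.

20/27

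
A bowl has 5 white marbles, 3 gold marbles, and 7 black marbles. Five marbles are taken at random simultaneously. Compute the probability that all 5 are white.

1/3003

Unordered draws without replacement: count favorable combinations over C(15,5).
Favorable = C(5,5) · C(3,0) · C(7,0) = 1; total = C(15,5) = 3003.
P = 1/3003 = 1/3003 ≈ 0.0003.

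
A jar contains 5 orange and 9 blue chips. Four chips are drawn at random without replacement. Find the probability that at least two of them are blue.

Sum the hypergeometric tail for j = 2,…,4 blue chips.
Favorable = C(9,2)·C(5,2) + C(9,3)·C(5,1) + C(9,4)·C(5,0) = 906; total = C(14,4) = 1001.
P = 906/1001 = 906/1001 ≈ 0.9051.

906/1001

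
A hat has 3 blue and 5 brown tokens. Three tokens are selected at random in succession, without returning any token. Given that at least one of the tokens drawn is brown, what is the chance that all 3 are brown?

2/11

P(all 3 brown) = C(5,3)/C(8,3) = 5/28; P(at least one brown) = 1 − C(3,3)/C(8,3) = 55/56.
Since 'all 3 brown' ⊆ 'at least one brown', P(all 3 | at least one) = 5/28 / 55/56 = 2/11 ≈ 0.1818.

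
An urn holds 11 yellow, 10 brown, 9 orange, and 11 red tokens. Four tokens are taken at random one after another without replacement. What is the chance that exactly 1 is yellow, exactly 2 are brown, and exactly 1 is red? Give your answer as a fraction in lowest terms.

1089/20254

Unordered draws without replacement: count favorable combinations over C(41,4).
Favorable = C(11,1) · C(10,2) · C(9,0) · C(11,1) = 5445; total = C(41,4) = 101270.
P = 5445/101270 = 1089/20254 ≈ 0.0538.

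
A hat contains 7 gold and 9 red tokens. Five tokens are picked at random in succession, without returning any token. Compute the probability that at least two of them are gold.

Sum the hypergeometric tail for j = 2,…,5 gold tokens.
Favorable = C(7,2)·C(9,3) + C(7,3)·C(9,2) + C(7,4)·C(9,1) + C(7,5)·C(9,0) = 3360; total = C(16,5) = 4368.
P = 3360/4368 = 10/13 ≈ 0.7692.

10/13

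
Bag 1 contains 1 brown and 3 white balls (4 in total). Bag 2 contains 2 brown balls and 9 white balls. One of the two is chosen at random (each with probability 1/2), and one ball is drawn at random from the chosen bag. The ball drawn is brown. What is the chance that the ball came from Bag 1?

11/19

P(brown | Bag 1) = 1/4; P(brown | Bag 2) = 2/11.
P(brown) = 1/2·1/4 + 1/2·2/11 = 19/88.
By Bayes' rule, P(Bag 1 | brown) = 1/8 / 19/88 = 11/19 ≈ 0.5789.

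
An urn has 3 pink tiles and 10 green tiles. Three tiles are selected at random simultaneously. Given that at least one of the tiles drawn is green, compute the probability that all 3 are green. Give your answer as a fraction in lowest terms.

P(all 3 green) = C(10,3)/C(13,3) = 60/143; P(at least one green) = 1 − C(3,3)/C(13,3) = 285/286.
Since 'all 3 green' ⊆ 'at least one green', P(all 3 | at least one) = 60/143 / 285/286 = 8/19 ≈ 0.4211.

8/19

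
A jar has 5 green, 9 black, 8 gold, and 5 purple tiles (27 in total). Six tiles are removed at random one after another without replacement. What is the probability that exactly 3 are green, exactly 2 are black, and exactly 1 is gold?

Unordered draws without replacement: count favorable combinations over C(27,6).
Favorable = C(5,3) · C(9,2) · C(8,1) · C(5,0) = 2880; total = C(27,6) = 296010.
P = 2880/296010 = 32/3289 ≈ 0.0097.

32/3289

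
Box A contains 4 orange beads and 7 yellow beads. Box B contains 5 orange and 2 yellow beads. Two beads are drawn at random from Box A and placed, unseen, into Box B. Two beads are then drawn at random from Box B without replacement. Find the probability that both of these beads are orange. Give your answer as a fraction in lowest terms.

Condition on how many of the transferred beads are orange (from Box A: 4 orange of 11; then Box B has 9 total).
  0 orange: C(4,0)C(7,2)/C(11,2) = 21/55; then P = C(5,2)/C(9,2) = 5/18
  1 orange: C(4,1)C(7,1)/C(11,2) = 28/55; then P = C(6,2)/C(9,2) = 5/12
  2 orange: C(4,2)C(7,0)/C(11,2) = 6/55; then P = C(7,2)/C(9,2) = 7/12
P(both orange) = 21/55 ≈ 0.3818.

21/55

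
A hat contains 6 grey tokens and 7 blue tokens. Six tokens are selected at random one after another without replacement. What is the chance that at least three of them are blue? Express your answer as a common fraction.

679/858

Sum the hypergeometric tail for j = 3,…,6 blue tokens.
Favorable = C(7,3)·C(6,3) + C(7,4)·C(6,2) + C(7,5)·C(6,1) + C(7,6)·C(6,0) = 1358; total = C(13,6) = 1716.
P = 1358/1716 = 679/858 ≈ 0.7914.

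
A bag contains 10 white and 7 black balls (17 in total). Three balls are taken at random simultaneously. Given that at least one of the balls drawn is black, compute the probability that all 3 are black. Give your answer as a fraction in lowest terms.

P(all 3 black) = C(7,3)/C(17,3) = 7/136; P(at least one black) = 1 − C(10,3)/C(17,3) = 14/17.
Since 'all 3 black' ⊆ 'at least one black', P(all 3 | at least one) = 7/136 / 14/17 = 1/16 ≈ 0.0625.

1/16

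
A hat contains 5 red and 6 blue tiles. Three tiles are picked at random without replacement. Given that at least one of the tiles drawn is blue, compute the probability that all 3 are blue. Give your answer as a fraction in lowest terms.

P(all 3 blue) = C(6,3)/C(11,3) = 4/33; P(at least one blue) = 1 − C(5,3)/C(11,3) = 31/33.
Since 'all 3 blue' ⊆ 'at least one blue', P(all 3 | at least one) = 4/33 / 31/33 = 4/31 ≈ 0.1290.

4/31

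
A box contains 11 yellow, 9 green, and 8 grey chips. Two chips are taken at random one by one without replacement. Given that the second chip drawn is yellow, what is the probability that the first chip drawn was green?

1/3

P(first=green and the second chip drawn is yellow) = (9/28)·(11/27) = 11/84.
P(the second chip drawn is yellow) = Σ over first color = 55/378 + 11/84 + 22/189 = 11/28.
By Bayes, P(first=green | the second chip drawn is yellow) = 11/84 / 11/28 = 1/3 ≈ 0.3333.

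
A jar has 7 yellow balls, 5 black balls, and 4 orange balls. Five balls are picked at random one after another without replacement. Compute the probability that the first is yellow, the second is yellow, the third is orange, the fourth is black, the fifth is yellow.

5/624

Multiply the conditional probability of each draw in order, without replacement, so each draw removes one from its color and from the total.
P = (7/16) · (6/15) · (4/14) · (5/13) · (5/12) = 5/624 ≈ 0.0080.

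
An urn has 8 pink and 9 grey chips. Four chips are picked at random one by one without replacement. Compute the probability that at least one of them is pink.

Use the complement: P(at least one pink) = 1 − P(no pink).
P(none) = C(9,4)/C(17,4) = 126/2380.
So P = 1 − 126/2380 = 161/170 ≈ 0.9471.

161/170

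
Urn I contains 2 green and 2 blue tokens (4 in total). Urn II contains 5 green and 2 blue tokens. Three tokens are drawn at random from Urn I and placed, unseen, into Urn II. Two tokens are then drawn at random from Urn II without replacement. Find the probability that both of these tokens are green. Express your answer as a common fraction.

2/5

Condition on how many of the transferred tokens are green (from Urn I: 2 green of 4; then Urn II has 10 total).
  1 green: C(2,1)C(2,2)/C(4,3) = 1/2; then P = C(6,2)/C(10,2) = 1/3
  2 green: C(2,2)C(2,1)/C(4,3) = 1/2; then P = C(7,2)/C(10,2) = 7/15
P(both green) = 2/5 ≈ 0.4000.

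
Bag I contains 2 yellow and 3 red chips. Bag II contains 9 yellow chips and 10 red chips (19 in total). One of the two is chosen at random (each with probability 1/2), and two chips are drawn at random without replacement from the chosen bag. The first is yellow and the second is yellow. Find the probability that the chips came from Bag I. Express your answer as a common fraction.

19/59

P(E | Bag I) = 1/10; P(E | Bag II) = 4/19.
P(E) = 1/2·1/10 + 1/2·4/19 = 59/380.
By Bayes' rule, P(Bag I | E) = 1/20 / 59/380 = 19/59 ≈ 0.3220.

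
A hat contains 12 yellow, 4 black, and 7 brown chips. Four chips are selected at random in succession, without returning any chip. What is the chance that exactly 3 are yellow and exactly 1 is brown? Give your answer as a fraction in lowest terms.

Unordered draws without replacement: count favorable combinations over C(23,4).
Favorable = C(12,3) · C(4,0) · C(7,1) = 1540; total = C(23,4) = 8855.
P = 1540/8855 = 4/23 ≈ 0.1739.

4/23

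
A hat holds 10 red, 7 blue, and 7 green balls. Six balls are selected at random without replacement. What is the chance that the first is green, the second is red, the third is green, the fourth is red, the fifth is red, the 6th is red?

Multiply the conditional probability of each draw in order, without replacement, so each draw removes one from its color and from the total.
P = (7/24) · (10/23) · (6/22) · (9/21) · (8/20) · (7/19) = 21/9614 ≈ 0.0022.

21/9614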